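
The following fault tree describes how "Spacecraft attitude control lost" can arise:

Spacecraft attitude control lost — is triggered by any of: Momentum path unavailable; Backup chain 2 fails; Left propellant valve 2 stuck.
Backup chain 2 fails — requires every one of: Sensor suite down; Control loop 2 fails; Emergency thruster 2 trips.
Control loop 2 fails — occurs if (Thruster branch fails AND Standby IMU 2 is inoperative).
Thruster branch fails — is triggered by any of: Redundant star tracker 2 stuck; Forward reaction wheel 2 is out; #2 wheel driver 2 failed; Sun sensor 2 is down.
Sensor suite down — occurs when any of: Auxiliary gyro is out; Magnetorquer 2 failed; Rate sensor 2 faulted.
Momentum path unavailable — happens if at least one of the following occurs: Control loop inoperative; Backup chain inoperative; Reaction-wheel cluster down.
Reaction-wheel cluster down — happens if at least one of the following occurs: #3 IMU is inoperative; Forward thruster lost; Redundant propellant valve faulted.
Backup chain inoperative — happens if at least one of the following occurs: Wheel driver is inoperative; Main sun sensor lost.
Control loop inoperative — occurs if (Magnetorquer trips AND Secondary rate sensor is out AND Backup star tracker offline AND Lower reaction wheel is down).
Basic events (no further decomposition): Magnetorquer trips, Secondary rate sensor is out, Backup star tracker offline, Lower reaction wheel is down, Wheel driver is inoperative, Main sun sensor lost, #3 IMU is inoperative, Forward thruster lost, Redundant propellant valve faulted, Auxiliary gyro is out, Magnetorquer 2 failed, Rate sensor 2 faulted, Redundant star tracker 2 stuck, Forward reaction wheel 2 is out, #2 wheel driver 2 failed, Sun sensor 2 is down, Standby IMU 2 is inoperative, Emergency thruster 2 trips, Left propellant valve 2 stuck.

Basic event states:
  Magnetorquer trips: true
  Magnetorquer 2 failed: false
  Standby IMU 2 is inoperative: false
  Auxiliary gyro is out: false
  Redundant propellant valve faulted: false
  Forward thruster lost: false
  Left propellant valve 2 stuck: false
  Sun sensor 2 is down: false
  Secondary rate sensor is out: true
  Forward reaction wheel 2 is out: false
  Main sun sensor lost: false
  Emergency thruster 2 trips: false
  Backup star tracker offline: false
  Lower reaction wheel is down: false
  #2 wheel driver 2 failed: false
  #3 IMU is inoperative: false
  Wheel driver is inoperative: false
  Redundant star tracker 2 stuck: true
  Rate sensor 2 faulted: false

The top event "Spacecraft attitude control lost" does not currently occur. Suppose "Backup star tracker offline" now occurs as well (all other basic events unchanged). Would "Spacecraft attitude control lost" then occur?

Counterfactual: set "Backup star tracker offline" to occurred.
Control loop inoperative [AND]: Magnetorquer trips=occurs, Secondary rate sensor is out=occurs, Backup star tracker offline=occurs, Lower reaction wheel is down=not → not all inputs occur → does not occur.
Backup chain inoperative [OR]: Wheel driver is inoperative=not, Main sun sensor lost=not → no input occurs → does not occur.
Reaction-wheel cluster down [OR]: #3 IMU is inoperative=not, Forward thruster lost=not, Redundant propellant valve faulted=not → no input occurs → does not occur.
Momentum path unavailable [OR]: Control loop inoperative=not, Backup chain inoperative=not, Reaction-wheel cluster down=not → no input occurs → does not occur.
Sensor suite down [OR]: Auxiliary gyro is out=not, Magnetorquer 2 failed=not, Rate sensor 2 faulted=not → no input occurs → does not occur.
Thruster branch fails [OR]: Redundant star tracker 2 stuck=occurs, Forward reaction wheel 2 is out=not, #2 wheel driver 2 failed=not, Sun sensor 2 is down=not → at least one input occurs → occurs.
Control loop 2 fails [AND]: Thruster branch fails=occurs, Standby IMU 2 is inoperative=not → not all inputs occur → does not occur.
Backup chain 2 fails [AND]: Sensor suite down=not, Control loop 2 fails=not, Emergency thruster 2 trips=not → not all inputs occur → does not occur.
Spacecraft attitude control lost [OR]: Momentum path unavailable=not, Backup chain 2 fails=not, Left propellant valve 2 stuck=not → no input occurs → does not occur.

No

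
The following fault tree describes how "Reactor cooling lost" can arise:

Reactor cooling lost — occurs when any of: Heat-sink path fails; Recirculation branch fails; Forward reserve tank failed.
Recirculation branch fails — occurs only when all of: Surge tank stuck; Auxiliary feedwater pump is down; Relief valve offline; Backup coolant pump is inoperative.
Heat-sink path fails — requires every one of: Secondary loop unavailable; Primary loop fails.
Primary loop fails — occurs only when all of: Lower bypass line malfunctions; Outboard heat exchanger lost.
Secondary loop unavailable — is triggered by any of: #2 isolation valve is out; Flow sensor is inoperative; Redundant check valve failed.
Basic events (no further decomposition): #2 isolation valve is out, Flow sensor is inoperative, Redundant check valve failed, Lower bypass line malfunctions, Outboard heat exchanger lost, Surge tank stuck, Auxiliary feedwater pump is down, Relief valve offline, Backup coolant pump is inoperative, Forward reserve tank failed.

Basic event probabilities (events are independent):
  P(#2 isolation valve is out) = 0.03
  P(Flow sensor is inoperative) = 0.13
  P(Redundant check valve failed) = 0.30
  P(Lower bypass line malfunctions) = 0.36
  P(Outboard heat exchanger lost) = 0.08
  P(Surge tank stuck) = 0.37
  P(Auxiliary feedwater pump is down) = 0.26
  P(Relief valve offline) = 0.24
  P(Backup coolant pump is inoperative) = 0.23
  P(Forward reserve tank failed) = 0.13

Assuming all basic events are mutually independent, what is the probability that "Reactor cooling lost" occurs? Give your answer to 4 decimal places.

P(Secondary loop unavailable) [OR] = 1 − (1−0.03) × (1−0.13) × (1−0.30) = 0.409270
P(Primary loop fails) [AND] = 0.36 × 0.08 = 0.028800
P(Heat-sink path fails) [AND] = 0.409270 × 0.028800 = 0.011787
P(Recirculation branch fails) [AND] = 0.37 × 0.26 × 0.24 × 0.23 = 0.005310
P(Reactor cooling lost) [OR] = 1 − (1−0.011787) × (1−0.005310) × (1−0.13) = 0.144820
Rounded to 4 decimal places: P(Reactor cooling lost) ≈ 0.1448.

0.1448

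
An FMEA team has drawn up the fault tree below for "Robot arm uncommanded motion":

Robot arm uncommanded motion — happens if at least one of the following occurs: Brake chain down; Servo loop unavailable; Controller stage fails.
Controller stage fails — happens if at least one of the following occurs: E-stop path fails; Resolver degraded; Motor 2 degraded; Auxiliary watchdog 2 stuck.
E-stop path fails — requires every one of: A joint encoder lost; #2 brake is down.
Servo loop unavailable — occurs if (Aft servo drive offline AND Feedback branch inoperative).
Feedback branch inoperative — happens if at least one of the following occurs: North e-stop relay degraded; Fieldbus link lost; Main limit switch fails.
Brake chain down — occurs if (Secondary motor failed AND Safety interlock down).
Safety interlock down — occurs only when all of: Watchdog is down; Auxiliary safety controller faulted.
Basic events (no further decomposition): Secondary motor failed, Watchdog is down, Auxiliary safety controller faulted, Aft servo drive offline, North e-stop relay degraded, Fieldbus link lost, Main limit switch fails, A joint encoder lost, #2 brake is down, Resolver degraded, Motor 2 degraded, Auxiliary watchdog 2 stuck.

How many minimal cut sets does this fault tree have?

Safety interlock down [AND]: one cut set from each child combined → 1 × 1 = 1 cut set(s).
Brake chain down [AND]: one cut set from each child combined → 1 × 1 = 1 cut set(s).
Feedback branch inoperative [OR]: union of children's cut sets → 3 cut set(s).
Servo loop unavailable [AND]: one cut set from each child combined → 1 × 3 = 3 cut set(s).
E-stop path fails [AND]: one cut set from each child combined → 1 × 1 = 1 cut set(s).
Controller stage fails [OR]: union of children's cut sets → 4 cut set(s).
Robot arm uncommanded motion [OR]: union of children's cut sets → 8 cut set(s).
Minimal cut sets: {Auxiliary safety controller faulted, Secondary motor failed, Watchdog is down}; {Aft servo drive offline, North e-stop relay degraded}; {Aft servo drive offline, Fieldbus link lost}; {Aft servo drive offline, Main limit switch fails}; {#2 brake is down, A joint encoder lost}; {Resolver degraded}; {Motor 2 degraded}; {Auxiliary watchdog 2 stuck}.

8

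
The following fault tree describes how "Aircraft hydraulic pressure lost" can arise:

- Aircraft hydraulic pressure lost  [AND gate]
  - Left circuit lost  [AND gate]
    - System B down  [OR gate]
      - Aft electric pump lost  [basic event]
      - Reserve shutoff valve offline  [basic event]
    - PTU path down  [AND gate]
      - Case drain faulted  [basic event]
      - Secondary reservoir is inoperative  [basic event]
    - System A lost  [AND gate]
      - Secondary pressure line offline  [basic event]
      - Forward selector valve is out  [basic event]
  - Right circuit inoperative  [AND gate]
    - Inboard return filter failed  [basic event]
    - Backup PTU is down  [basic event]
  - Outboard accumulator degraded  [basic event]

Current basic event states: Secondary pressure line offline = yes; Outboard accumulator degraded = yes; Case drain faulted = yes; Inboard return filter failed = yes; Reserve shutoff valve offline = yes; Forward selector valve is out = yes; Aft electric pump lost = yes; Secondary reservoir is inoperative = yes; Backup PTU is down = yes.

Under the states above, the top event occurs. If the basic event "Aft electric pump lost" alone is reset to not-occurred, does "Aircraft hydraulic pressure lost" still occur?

Counterfactual: set "Aft electric pump lost" to not occurred.
System B down [OR]: Aft electric pump lost=not, Reserve shutoff valve offline=occurs → at least one input occurs → occurs.
PTU path down [AND]: Case drain faulted=occurs, Secondary reservoir is inoperative=occurs → all inputs occur → occurs.
System A lost [AND]: Secondary pressure line offline=occurs, Forward selector valve is out=occurs → all inputs occur → occurs.
Left circuit lost [AND]: System B down=occurs, PTU path down=occurs, System A lost=occurs → all inputs occur → occurs.
Right circuit inoperative [AND]: Inboard return filter failed=occurs, Backup PTU is down=occurs → all inputs occur → occurs.
Aircraft hydraulic pressure lost [AND]: Left circuit lost=occurs, Right circuit inoperative=occurs, Outboard accumulator degraded=occurs → all inputs occur → occurs.

Yes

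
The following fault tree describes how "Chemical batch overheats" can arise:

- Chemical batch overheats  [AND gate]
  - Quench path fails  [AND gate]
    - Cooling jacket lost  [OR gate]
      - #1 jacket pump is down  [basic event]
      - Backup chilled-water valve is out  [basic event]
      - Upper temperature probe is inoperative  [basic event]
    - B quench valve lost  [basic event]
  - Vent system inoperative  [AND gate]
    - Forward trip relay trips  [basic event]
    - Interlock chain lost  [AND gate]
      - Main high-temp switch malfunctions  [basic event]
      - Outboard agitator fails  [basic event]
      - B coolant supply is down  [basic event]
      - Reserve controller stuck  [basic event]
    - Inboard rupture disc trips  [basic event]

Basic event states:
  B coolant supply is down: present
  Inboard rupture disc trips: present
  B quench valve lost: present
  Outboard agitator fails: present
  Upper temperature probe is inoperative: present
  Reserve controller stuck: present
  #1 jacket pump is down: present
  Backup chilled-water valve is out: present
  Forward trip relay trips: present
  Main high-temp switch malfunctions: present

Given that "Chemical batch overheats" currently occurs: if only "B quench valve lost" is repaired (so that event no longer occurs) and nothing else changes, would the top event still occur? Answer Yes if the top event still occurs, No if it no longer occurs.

No

Counterfactual: set "B quench valve lost" to not occurred.
Cooling jacket lost [OR]: #1 jacket pump is down=occurs, Backup chilled-water valve is out=occurs, Upper temperature probe is inoperative=occurs → at least one input occurs → occurs.
Quench path fails [AND]: Cooling jacket lost=occurs, B quench valve lost=not → not all inputs occur → does not occur.
Interlock chain lost [AND]: Main high-temp switch malfunctions=occurs, Outboard agitator fails=occurs, B coolant supply is down=occurs, Reserve controller stuck=occurs → all inputs occur → occurs.
Vent system inoperative [AND]: Forward trip relay trips=occurs, Interlock chain lost=occurs, Inboard rupture disc trips=occurs → all inputs occur → occurs.
Chemical batch overheats [AND]: Quench path fails=not, Vent system inoperative=occurs → not all inputs occur → does not occur.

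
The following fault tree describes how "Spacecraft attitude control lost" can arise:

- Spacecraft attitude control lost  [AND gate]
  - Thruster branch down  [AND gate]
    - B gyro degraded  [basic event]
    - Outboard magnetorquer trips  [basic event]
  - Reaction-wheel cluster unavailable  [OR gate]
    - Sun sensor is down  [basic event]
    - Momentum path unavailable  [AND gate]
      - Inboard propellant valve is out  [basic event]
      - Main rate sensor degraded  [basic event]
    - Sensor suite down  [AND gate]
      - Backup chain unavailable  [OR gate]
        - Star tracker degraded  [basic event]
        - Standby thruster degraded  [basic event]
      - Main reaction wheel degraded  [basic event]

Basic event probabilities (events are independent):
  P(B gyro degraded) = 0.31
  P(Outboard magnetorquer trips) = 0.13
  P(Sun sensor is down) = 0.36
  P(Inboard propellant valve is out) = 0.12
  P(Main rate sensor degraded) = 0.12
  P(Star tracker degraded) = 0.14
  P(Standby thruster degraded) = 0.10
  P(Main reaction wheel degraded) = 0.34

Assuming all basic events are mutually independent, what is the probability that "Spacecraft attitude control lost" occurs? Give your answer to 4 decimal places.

0.0168

P(Thruster branch down) [AND] = 0.31 × 0.13 = 0.040300
P(Momentum path unavailable) [AND] = 0.12 × 0.12 = 0.014400
P(Backup chain unavailable) [OR] = 1 − (1−0.14) × (1−0.10) = 0.226000
P(Sensor suite down) [AND] = 0.226000 × 0.34 = 0.076840
P(Reaction-wheel cluster unavailable) [OR] = 1 − (1−0.36) × (1−0.014400) × (1−0.076840) = 0.417685
P(Spacecraft attitude control lost) [AND] = 0.040300 × 0.417685 = 0.016833
Rounded to 4 decimal places: P(Spacecraft attitude control lost) ≈ 0.0168.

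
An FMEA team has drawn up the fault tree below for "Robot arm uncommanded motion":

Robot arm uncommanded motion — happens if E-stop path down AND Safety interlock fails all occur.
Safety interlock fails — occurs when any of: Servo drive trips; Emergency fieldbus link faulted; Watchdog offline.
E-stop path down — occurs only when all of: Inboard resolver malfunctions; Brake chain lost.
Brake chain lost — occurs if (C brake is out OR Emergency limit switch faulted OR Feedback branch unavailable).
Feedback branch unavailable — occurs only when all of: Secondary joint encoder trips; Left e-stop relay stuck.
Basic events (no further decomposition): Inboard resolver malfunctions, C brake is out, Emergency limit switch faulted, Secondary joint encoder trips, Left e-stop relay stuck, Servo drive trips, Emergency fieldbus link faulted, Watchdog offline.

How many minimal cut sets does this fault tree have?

Feedback branch unavailable [AND]: one cut set from each child combined → 1 × 1 = 1 cut set(s).
Brake chain lost [OR]: union of children's cut sets → 3 cut set(s).
E-stop path down [AND]: one cut set from each child combined → 1 × 3 = 3 cut set(s).
Safety interlock fails [OR]: union of children's cut sets → 3 cut set(s).
Robot arm uncommanded motion [AND]: one cut set from each child combined → 3 × 3 = 9 cut set(s).
Minimal cut sets: {C brake is out, Inboard resolver malfunctions, Servo drive trips}; {C brake is out, Emergency fieldbus link faulted, Inboard resolver malfunctions}; {C brake is out, Inboard resolver malfunctions, Watchdog offline}; {Emergency limit switch faulted, Inboard resolver malfunctions, Servo drive trips}; {Emergency fieldbus link faulted, Emergency limit switch faulted, Inboard resolver malfunctions}; {Emergency limit switch faulted, Inboard resolver malfunctions, Watchdog offline}; {Inboard resolver malfunctions, Left e-stop relay stuck, Secondary joint encoder trips, Servo drive trips}; {Emergency fieldbus link faulted, Inboard resolver malfunctions, Left e-stop relay stuck, Secondary joint encoder trips}; {Inboard resolver malfunctions, Left e-stop relay stuck, Secondary joint encoder trips, Watchdog offline}.

9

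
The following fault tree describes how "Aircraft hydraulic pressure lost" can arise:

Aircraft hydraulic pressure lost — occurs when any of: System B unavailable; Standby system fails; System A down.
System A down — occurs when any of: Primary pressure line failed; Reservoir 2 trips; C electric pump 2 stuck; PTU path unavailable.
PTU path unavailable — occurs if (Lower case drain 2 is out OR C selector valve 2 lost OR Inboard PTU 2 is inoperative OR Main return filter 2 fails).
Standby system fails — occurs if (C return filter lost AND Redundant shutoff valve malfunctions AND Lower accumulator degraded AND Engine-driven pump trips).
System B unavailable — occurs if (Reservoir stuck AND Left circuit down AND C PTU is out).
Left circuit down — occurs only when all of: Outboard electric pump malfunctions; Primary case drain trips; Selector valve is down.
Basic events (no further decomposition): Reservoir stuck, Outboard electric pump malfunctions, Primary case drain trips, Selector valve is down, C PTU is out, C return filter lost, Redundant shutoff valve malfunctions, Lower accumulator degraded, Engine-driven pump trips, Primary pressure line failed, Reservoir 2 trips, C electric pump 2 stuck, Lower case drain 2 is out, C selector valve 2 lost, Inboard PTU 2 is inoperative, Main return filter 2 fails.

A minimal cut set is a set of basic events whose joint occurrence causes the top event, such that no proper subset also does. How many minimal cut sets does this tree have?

9

Left circuit down [AND]: one cut set from each child combined → 1 × 1 × 1 = 1 cut set(s).
System B unavailable [AND]: one cut set from each child combined → 1 × 1 × 1 = 1 cut set(s).
Standby system fails [AND]: one cut set from each child combined → 1 × 1 × 1 × 1 = 1 cut set(s).
PTU path unavailable [OR]: union of children's cut sets → 4 cut set(s).
System A down [OR]: union of children's cut sets → 7 cut set(s).
Aircraft hydraulic pressure lost [OR]: union of children's cut sets → 9 cut set(s).
Minimal cut sets: {C PTU is out, Outboard electric pump malfunctions, Primary case drain trips, Reservoir stuck, Selector valve is down}; {C return filter lost, Engine-driven pump trips, Lower accumulator degraded, Redundant shutoff valve malfunctions}; {Primary pressure line failed}; {Reservoir 2 trips}; {C electric pump 2 stuck}; {Lower case drain 2 is out}; {C selector valve 2 lost}; {Inboard PTU 2 is inoperative}; {Main return filter 2 fails}.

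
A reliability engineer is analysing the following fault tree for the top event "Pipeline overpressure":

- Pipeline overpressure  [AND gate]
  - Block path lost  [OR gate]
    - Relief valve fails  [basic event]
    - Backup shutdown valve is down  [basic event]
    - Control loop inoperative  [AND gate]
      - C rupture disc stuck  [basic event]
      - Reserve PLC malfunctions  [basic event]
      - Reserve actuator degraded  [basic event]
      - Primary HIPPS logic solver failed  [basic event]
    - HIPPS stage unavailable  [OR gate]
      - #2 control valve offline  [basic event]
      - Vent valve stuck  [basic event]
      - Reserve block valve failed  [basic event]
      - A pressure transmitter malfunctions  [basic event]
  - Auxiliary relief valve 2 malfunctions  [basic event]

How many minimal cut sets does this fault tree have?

Control loop inoperative [AND]: one cut set from each child combined → 1 × 1 × 1 × 1 = 1 cut set(s).
HIPPS stage unavailable [OR]: union of children's cut sets → 4 cut set(s).
Block path lost [OR]: union of children's cut sets → 7 cut set(s).
Pipeline overpressure [AND]: one cut set from each child combined → 7 × 1 = 7 cut set(s).
Minimal cut sets: {Auxiliary relief valve 2 malfunctions, Relief valve fails}; {Auxiliary relief valve 2 malfunctions, Backup shutdown valve is down}; {Auxiliary relief valve 2 malfunctions, C rupture disc stuck, Primary HIPPS logic solver failed, Reserve PLC malfunctions, Reserve actuator degraded}; {#2 control valve offline, Auxiliary relief valve 2 malfunctions}; {Auxiliary relief valve 2 malfunctions, Vent valve stuck}; {Auxiliary relief valve 2 malfunctions, Reserve block valve failed}; {A pressure transmitter malfunctions, Auxiliary relief valve 2 malfunctions}.

7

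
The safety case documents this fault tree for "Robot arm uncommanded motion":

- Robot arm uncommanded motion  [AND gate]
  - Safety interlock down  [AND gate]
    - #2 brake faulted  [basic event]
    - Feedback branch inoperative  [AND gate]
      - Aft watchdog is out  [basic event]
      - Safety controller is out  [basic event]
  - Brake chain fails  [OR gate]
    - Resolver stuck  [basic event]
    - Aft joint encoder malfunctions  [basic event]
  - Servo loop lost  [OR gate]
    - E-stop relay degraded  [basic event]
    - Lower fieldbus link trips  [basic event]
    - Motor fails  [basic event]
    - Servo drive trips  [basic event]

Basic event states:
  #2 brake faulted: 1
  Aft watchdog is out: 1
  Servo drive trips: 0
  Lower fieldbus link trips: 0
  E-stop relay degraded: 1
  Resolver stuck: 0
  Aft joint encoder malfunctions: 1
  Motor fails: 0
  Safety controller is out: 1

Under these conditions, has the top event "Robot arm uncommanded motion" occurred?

Yes

Feedback branch inoperative [AND]: Aft watchdog is out=occurs, Safety controller is out=occurs → all inputs occur → occurs.
Safety interlock down [AND]: #2 brake faulted=occurs, Feedback branch inoperative=occurs → all inputs occur → occurs.
Brake chain fails [OR]: Resolver stuck=not, Aft joint encoder malfunctions=occurs → at least one input occurs → occurs.
Servo loop lost [OR]: E-stop relay degraded=occurs, Lower fieldbus link trips=not, Motor fails=not, Servo drive trips=not → at least one input occurs → occurs.
Robot arm uncommanded motion [AND]: Safety interlock down=occurs, Brake chain fails=occurs, Servo loop lost=occurs → all inputs occur → occurs.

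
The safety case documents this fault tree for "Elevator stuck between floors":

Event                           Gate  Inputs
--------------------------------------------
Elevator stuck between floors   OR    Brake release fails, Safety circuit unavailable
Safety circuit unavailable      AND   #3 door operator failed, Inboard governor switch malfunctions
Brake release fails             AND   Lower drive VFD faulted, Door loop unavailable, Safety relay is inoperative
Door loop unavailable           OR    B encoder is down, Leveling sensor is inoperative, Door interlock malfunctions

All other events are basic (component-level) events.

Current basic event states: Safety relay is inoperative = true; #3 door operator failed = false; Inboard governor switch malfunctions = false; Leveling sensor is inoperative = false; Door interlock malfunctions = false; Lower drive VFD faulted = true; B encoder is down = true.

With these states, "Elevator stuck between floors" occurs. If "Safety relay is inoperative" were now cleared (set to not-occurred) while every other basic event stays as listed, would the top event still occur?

Counterfactual: set "Safety relay is inoperative" to not occurred.
Door loop unavailable [OR]: B encoder is down=occurs, Leveling sensor is inoperative=not, Door interlock malfunctions=not → at least one input occurs → occurs.
Brake release fails [AND]: Lower drive VFD faulted=occurs, Door loop unavailable=occurs, Safety relay is inoperative=not → not all inputs occur → does not occur.
Safety circuit unavailable [AND]: #3 door operator failed=not, Inboard governor switch malfunctions=not → not all inputs occur → does not occur.
Elevator stuck between floors [OR]: Brake release fails=not, Safety circuit unavailable=not → no input occurs → does not occur.

No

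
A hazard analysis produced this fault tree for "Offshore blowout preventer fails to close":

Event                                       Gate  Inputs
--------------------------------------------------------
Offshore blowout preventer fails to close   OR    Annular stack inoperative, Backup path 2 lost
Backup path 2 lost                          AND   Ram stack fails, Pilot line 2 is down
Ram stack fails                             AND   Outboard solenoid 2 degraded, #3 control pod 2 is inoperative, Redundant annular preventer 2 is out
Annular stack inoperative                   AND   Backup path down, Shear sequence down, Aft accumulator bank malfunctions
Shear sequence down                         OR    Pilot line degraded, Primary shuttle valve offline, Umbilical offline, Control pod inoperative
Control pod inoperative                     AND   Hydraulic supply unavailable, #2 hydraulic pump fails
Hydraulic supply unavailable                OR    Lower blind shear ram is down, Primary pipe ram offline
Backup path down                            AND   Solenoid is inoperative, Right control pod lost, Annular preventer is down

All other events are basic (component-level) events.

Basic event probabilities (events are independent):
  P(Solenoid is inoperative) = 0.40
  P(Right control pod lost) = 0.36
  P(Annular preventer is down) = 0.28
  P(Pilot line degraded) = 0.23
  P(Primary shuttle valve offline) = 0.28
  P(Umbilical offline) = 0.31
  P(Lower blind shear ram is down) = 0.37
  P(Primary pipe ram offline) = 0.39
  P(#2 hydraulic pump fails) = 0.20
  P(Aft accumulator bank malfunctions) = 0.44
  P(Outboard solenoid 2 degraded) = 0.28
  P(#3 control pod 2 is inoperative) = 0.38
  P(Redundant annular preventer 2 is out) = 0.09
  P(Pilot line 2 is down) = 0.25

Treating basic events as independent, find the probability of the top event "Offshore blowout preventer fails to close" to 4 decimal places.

P(Backup path down) [AND] = 0.40 × 0.36 × 0.28 = 0.040320
P(Hydraulic supply unavailable) [OR] = 1 − (1−0.37) × (1−0.39) = 0.615700
P(Control pod inoperative) [AND] = 0.615700 × 0.20 = 0.123140
P(Shear sequence down) [OR] = 1 − (1−0.23) × (1−0.28) × (1−0.31) × (1−0.123140) = 0.664569
P(Annular stack inoperative) [AND] = 0.040320 × 0.664569 × 0.44 = 0.011790
P(Ram stack fails) [AND] = 0.28 × 0.38 × 0.09 = 0.009576
P(Backup path 2 lost) [AND] = 0.009576 × 0.25 = 0.002394
P(Offshore blowout preventer fails to close) [OR] = 1 − (1−0.011790) × (1−0.002394) = 0.014156
Rounded to 4 decimal places: P(Offshore blowout preventer fails to close) ≈ 0.0142.

0.0142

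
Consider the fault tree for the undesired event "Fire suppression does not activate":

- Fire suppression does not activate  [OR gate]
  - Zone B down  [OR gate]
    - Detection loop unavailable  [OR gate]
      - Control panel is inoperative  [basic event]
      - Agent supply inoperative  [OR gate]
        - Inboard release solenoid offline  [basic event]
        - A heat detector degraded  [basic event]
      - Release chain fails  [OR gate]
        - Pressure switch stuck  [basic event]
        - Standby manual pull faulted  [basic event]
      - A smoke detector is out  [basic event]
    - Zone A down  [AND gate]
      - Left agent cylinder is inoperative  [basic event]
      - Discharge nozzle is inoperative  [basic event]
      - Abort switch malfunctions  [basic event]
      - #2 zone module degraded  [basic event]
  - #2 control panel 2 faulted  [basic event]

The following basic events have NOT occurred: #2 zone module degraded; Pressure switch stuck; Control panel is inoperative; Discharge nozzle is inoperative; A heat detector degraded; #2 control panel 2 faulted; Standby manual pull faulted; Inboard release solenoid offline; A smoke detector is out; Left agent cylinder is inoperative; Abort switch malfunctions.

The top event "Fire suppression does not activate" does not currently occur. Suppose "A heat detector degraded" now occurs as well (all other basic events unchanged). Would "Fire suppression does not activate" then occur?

Yes

Counterfactual: set "A heat detector degraded" to occurred.
Agent supply inoperative [OR]: Inboard release solenoid offline=not, A heat detector degraded=occurs → at least one input occurs → occurs.
Release chain fails [OR]: Pressure switch stuck=not, Standby manual pull faulted=not → no input occurs → does not occur.
Detection loop unavailable [OR]: Control panel is inoperative=not, Agent supply inoperative=occurs, Release chain fails=not, A smoke detector is out=not → at least one input occurs → occurs.
Zone A down [AND]: Left agent cylinder is inoperative=not, Discharge nozzle is inoperative=not, Abort switch malfunctions=not, #2 zone module degraded=not → not all inputs occur → does not occur.
Zone B down [OR]: Detection loop unavailable=occurs, Zone A down=not → at least one input occurs → occurs.
Fire suppression does not activate [OR]: Zone B down=occurs, #2 control panel 2 faulted=not → at least one input occurs → occurs.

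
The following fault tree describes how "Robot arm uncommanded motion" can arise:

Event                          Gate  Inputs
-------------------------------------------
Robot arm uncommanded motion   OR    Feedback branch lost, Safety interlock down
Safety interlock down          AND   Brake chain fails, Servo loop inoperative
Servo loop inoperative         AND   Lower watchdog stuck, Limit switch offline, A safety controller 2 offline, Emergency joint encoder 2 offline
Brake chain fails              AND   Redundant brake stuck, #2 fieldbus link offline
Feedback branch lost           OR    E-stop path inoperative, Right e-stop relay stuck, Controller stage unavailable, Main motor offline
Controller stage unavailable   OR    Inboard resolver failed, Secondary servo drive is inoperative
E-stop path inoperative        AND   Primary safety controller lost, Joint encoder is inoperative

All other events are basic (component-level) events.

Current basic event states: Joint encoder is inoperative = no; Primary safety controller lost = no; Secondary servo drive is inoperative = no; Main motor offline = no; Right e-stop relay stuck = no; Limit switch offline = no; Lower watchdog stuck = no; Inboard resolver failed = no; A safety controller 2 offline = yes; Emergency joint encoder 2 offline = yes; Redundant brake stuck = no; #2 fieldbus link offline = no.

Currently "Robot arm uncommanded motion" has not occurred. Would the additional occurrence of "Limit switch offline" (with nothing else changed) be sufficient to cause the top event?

No

Counterfactual: set "Limit switch offline" to occurred.
E-stop path inoperative [AND]: Primary safety controller lost=not, Joint encoder is inoperative=not → not all inputs occur → does not occur.
Controller stage unavailable [OR]: Inboard resolver failed=not, Secondary servo drive is inoperative=not → no input occurs → does not occur.
Feedback branch lost [OR]: E-stop path inoperative=not, Right e-stop relay stuck=not, Controller stage unavailable=not, Main motor offline=not → no input occurs → does not occur.
Brake chain fails [AND]: Redundant brake stuck=not, #2 fieldbus link offline=not → not all inputs occur → does not occur.
Servo loop inoperative [AND]: Lower watchdog stuck=not, Limit switch offline=occurs, A safety controller 2 offline=occurs, Emergency joint encoder 2 offline=occurs → not all inputs occur → does not occur.
Safety interlock down [AND]: Brake chain fails=not, Servo loop inoperative=not → not all inputs occur → does not occur.
Robot arm uncommanded motion [OR]: Feedback branch lost=not, Safety interlock down=not → no input occurs → does not occur.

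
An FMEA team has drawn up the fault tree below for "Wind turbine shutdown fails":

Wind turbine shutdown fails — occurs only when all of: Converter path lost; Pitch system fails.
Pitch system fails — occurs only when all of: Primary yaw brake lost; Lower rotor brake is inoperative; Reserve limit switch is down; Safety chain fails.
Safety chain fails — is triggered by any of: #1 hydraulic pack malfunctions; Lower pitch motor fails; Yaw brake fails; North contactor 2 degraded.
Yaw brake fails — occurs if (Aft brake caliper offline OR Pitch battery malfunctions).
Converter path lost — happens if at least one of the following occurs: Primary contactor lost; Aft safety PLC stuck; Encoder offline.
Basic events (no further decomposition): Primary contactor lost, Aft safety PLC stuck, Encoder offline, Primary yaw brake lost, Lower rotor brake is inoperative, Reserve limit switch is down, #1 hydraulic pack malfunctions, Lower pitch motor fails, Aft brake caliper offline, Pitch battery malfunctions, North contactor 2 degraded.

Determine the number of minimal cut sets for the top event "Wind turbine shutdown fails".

Converter path lost [OR]: union of children's cut sets → 3 cut set(s).
Yaw brake fails [OR]: union of children's cut sets → 2 cut set(s).
Safety chain fails [OR]: union of children's cut sets → 5 cut set(s).
Pitch system fails [AND]: one cut set from each child combined → 1 × 1 × 1 × 5 = 5 cut set(s).
Wind turbine shutdown fails [AND]: one cut set from each child combined → 3 × 5 = 15 cut set(s).

15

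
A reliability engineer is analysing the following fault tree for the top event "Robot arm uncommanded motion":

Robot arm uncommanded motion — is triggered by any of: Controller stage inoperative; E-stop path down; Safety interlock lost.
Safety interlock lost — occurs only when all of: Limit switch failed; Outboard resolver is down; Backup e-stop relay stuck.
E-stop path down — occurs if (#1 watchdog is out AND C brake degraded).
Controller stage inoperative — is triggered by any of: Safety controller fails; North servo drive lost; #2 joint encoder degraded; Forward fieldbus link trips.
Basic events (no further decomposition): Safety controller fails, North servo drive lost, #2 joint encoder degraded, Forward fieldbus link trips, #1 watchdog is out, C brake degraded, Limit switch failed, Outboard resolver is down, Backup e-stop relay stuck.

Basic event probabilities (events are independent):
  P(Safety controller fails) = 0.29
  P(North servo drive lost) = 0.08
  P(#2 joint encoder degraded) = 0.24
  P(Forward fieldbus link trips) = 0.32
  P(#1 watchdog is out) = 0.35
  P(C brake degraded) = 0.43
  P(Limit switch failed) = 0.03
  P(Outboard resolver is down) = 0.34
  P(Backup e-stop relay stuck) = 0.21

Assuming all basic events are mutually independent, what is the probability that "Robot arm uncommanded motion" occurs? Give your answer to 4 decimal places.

P(Controller stage inoperative) [OR] = 1 − (1−0.29) × (1−0.08) × (1−0.24) × (1−0.32) = 0.662426
P(E-stop path down) [AND] = 0.35 × 0.43 = 0.150500
P(Safety interlock lost) [AND] = 0.03 × 0.34 × 0.21 = 0.002142
P(Robot arm uncommanded motion) [OR] = 1 − (1−0.662426) × (1−0.150500) × (1−0.002142) = 0.713845
Rounded to 4 decimal places: P(Robot arm uncommanded motion) ≈ 0.7138.

0.7138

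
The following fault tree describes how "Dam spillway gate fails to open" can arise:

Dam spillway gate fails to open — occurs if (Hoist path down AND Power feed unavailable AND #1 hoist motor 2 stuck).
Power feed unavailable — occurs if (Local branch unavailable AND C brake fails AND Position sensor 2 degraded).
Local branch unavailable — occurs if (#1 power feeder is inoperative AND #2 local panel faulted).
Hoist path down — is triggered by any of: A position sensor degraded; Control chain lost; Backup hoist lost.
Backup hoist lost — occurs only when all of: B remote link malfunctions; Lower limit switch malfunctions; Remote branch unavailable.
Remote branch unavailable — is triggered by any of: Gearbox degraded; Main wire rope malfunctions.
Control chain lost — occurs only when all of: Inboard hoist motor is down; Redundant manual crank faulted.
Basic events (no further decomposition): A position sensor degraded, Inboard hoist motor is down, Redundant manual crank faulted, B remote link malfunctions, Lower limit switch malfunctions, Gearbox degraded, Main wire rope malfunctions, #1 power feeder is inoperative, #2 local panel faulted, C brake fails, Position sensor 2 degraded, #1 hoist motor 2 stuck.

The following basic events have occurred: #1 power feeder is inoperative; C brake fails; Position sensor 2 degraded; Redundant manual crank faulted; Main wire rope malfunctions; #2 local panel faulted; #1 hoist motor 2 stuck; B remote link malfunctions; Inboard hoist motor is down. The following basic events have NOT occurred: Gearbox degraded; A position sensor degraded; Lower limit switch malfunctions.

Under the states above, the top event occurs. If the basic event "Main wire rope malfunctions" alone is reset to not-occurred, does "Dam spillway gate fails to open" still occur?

Counterfactual: set "Main wire rope malfunctions" to not occurred.
Control chain lost [AND]: Inboard hoist motor is down=occurs, Redundant manual crank faulted=occurs → all inputs occur → occurs.
Remote branch unavailable [OR]: Gearbox degraded=not, Main wire rope malfunctions=not → no input occurs → does not occur.
Backup hoist lost [AND]: B remote link malfunctions=occurs, Lower limit switch malfunctions=not, Remote branch unavailable=not → not all inputs occur → does not occur.
Hoist path down [OR]: A position sensor degraded=not, Control chain lost=occurs, Backup hoist lost=not → at least one input occurs → occurs.
Local branch unavailable [AND]: #1 power feeder is inoperative=occurs, #2 local panel faulted=occurs → all inputs occur → occurs.
Power feed unavailable [AND]: Local branch unavailable=occurs, C brake fails=occurs, Position sensor 2 degraded=occurs → all inputs occur → occurs.
Dam spillway gate fails to open [AND]: Hoist path down=occurs, Power feed unavailable=occurs, #1 hoist motor 2 stuck=occurs → all inputs occur → occurs.

Yes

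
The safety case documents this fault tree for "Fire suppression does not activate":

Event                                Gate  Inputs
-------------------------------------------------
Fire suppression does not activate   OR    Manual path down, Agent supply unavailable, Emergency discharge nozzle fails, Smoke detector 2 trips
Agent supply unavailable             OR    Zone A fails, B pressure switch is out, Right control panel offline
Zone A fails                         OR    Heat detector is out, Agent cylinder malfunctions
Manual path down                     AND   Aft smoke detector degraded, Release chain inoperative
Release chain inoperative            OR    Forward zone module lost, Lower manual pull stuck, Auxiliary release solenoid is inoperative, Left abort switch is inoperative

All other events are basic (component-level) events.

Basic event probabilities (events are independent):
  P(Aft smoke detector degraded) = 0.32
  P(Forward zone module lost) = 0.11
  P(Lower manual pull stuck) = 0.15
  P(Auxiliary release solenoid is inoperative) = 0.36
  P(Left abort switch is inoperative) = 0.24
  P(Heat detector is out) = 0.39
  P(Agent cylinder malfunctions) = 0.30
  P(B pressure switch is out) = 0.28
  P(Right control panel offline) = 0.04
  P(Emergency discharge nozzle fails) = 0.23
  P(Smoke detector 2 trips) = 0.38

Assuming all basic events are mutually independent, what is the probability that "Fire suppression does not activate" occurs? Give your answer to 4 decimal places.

P(Release chain inoperative) [OR] = 1 − (1−0.11) × (1−0.15) × (1−0.36) × (1−0.24) = 0.632038
P(Manual path down) [AND] = 0.32 × 0.632038 = 0.202252
P(Zone A fails) [OR] = 1 − (1−0.39) × (1−0.30) = 0.573000
P(Agent supply unavailable) [OR] = 1 − (1−0.573000) × (1−0.28) × (1−0.04) = 0.704858
P(Fire suppression does not activate) [OR] = 1 − (1−0.202252) × (1−0.704858) × (1−0.23) × (1−0.38) = 0.887597
Rounded to 4 decimal places: P(Fire suppression does not activate) ≈ 0.8876.

0.8876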